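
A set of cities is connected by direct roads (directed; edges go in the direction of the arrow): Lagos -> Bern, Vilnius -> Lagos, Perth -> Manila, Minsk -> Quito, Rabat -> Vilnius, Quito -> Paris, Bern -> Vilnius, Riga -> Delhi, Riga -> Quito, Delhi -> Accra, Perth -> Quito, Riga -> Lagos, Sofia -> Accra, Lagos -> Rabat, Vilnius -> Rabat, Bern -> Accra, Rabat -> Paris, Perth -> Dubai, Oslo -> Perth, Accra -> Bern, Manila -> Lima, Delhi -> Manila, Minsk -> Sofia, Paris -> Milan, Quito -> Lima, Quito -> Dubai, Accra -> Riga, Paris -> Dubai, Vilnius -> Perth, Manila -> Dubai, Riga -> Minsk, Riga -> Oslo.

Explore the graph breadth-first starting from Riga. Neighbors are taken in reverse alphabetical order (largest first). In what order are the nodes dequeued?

Visit Riga; enqueue Quito, Oslo, Minsk, Lagos, Delhi → queue [Quito, Oslo, Minsk, Lagos, Delhi]
Visit Quito; enqueue Paris, Lima, Dubai → queue [Oslo, Minsk, Lagos, Delhi, Paris, Lima, Dubai]
Visit Oslo; enqueue Perth → queue [Minsk, Lagos, Delhi, Paris, Lima, Dubai, Perth]
Visit Minsk; enqueue Sofia → queue [Lagos, Delhi, Paris, Lima, Dubai, Perth, Sofia]
Visit Lagos; enqueue Rabat, Bern → queue [Delhi, Paris, Lima, Dubai, Perth, Sofia, Rabat, Bern]
Visit Delhi; enqueue Manila, Accra → queue [Paris, Lima, Dubai, Perth, Sofia, Rabat, Bern, Manila, Accra]
Visit Paris; enqueue Milan → queue [Lima, Dubai, Perth, Sofia, Rabat, Bern, Manila, Accra, Milan]
Visit Lima → queue [Dubai, Perth, Sofia, Rabat, Bern, Manila, Accra, Milan]
Visit Dubai → queue [Perth, Sofia, Rabat, Bern, Manila, Accra, Milan]
Visit Perth → queue [Sofia, Rabat, Bern, Manila, Accra, Milan]
Visit Sofia → queue [Rabat, Bern, Manila, Accra, Milan]
Visit Rabat; enqueue Vilnius → queue [Bern, Manila, Accra, Milan, Vilnius]
Visit Bern → queue [Manila, Accra, Milan, Vilnius]
Visit Manila → queue [Accra, Milan, Vilnius]
Visit Accra → queue [Milan, Vilnius]
Visit Milan → queue [Vilnius]
Visit Vilnius → queue []

Riga → Quito → Oslo → Minsk → Lagos → Delhi → Paris → Lima → Dubai → Perth → Sofia → Rabat → Bern → Manila → Accra → Milan → Vilnius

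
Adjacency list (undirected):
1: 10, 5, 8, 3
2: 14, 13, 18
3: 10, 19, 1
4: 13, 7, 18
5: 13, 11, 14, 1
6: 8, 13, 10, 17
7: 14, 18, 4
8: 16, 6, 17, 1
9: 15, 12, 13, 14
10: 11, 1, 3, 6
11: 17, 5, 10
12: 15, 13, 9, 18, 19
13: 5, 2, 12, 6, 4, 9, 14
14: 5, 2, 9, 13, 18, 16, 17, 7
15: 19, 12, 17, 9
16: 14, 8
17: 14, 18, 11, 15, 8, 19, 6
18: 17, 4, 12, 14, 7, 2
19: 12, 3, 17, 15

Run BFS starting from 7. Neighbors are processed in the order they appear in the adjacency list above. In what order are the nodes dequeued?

Visit 7; enqueue 14, 18, 4 → queue [14, 18, 4]
Visit 14; enqueue 5, 2, 9, 13, 16, 17 → queue [18, 4, 5, 2, 9, 13, 16, 17]
Visit 18; enqueue 12 → queue [4, 5, 2, 9, 13, 16, 17, 12]
Visit 4 → queue [5, 2, 9, 13, 16, 17, 12]
Visit 5; enqueue 11, 1 → queue [2, 9, 13, 16, 17, 12, 11, 1]
Visit 2 → queue [9, 13, 16, 17, 12, 11, 1]
Visit 9; enqueue 15 → queue [13, 16, 17, 12, 11, 1, 15]
Visit 13; enqueue 6 → queue [16, 17, 12, 11, 1, 15, 6]
Visit 16; enqueue 8 → queue [17, 12, 11, 1, 15, 6, 8]
Visit 17; enqueue 19 → queue [12, 11, 1, 15, 6, 8, 19]
Visit 12 → queue [11, 1, 15, 6, 8, 19]
Visit 11; enqueue 10 → queue [1, 15, 6, 8, 19, 10]
Visit 1; enqueue 3 → queue [15, 6, 8, 19, 10, 3]
Visit 15 → queue [6, 8, 19, 10, 3]
Visit 6 → queue [8, 19, 10, 3]
Visit 8 → queue [19, 10, 3]
Visit 19 → queue [10, 3]
Visit 10 → queue [3]
Visit 3 → queue []

7, 14, 18, 4, 5, 2, 9, 13, 16, 17, 12, 11, 1, 15, 6, 8, 19, 10, 3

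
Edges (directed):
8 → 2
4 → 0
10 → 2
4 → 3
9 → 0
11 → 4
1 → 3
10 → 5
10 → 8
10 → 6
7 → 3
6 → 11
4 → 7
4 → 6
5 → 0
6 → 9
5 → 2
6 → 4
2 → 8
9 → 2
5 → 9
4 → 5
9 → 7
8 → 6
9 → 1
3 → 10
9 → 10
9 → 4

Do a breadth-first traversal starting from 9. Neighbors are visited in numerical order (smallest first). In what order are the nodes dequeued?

Visit 9; enqueue 0, 1, 2, 4, 7, 10 → queue [0, 1, 2, 4, 7, 10]
Visit 0 → queue [1, 2, 4, 7, 10]
Visit 1; enqueue 3 → queue [2, 4, 7, 10, 3]
Visit 2; enqueue 8 → queue [4, 7, 10, 3, 8]
Visit 4; enqueue 5, 6 → queue [7, 10, 3, 8, 5, 6]
Visit 7 → queue [10, 3, 8, 5, 6]
Visit 10 → queue [3, 8, 5, 6]
Visit 3 → queue [8, 5, 6]
Visit 8 → queue [5, 6]
Visit 5 → queue [6]
Visit 6; enqueue 11 → queue [11]
Visit 11 → queue []

9, 0, 1, 2, 4, 7, 10, 3, 8, 5, 6, 11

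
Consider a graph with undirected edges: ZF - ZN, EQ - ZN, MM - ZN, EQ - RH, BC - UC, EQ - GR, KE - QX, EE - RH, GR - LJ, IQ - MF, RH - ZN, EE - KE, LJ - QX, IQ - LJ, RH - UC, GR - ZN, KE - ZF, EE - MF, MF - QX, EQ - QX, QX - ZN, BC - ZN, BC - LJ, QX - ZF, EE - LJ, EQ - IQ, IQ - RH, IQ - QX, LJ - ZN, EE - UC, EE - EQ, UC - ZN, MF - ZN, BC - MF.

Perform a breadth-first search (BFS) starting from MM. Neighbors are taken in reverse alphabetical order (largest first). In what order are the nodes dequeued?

MM -> ZN -> ZF -> UC -> RH -> QX -> MF -> LJ -> GR -> EQ -> BC -> KE -> EE -> IQ

Visit MM; enqueue ZN → queue [ZN]
Visit ZN; enqueue ZF, UC, RH, QX, MF, LJ, GR, EQ, BC → queue [ZF, UC, RH, QX, MF, LJ, GR, EQ, BC]
Visit ZF; enqueue KE → queue [UC, RH, QX, MF, LJ, GR, EQ, BC, KE]
Visit UC; enqueue EE → queue [RH, QX, MF, LJ, GR, EQ, BC, KE, EE]
Visit RH; enqueue IQ → queue [QX, MF, LJ, GR, EQ, BC, KE, EE, IQ]
Visit QX → queue [MF, LJ, GR, EQ, BC, KE, EE, IQ]
Visit MF → queue [LJ, GR, EQ, BC, KE, EE, IQ]
Visit LJ → queue [GR, EQ, BC, KE, EE, IQ]
Visit GR → queue [EQ, BC, KE, EE, IQ]
Visit EQ → queue [BC, KE, EE, IQ]
Visit BC → queue [KE, EE, IQ]
Visit KE → queue [EE, IQ]
Visit EE → queue [IQ]
Visit IQ → queue []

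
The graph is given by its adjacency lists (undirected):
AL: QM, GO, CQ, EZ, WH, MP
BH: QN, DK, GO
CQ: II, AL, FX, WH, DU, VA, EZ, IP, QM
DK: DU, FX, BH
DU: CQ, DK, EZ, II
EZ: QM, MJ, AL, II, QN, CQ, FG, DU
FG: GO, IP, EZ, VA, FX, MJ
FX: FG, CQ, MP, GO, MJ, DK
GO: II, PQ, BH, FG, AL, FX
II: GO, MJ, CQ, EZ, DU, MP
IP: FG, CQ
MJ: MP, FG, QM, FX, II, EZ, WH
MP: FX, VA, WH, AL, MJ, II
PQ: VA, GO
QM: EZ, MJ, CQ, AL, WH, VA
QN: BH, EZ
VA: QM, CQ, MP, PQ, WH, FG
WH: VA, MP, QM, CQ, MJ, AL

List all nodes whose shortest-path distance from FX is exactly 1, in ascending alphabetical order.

CQ, DK, FG, GO, MJ, MP

Level 0: FX
Level 1: CQ, DK, FG, GO, MJ, MP
Level 2: AL, BH, DU, EZ, II, IP, PQ, QM, VA, WH
Level 3: QN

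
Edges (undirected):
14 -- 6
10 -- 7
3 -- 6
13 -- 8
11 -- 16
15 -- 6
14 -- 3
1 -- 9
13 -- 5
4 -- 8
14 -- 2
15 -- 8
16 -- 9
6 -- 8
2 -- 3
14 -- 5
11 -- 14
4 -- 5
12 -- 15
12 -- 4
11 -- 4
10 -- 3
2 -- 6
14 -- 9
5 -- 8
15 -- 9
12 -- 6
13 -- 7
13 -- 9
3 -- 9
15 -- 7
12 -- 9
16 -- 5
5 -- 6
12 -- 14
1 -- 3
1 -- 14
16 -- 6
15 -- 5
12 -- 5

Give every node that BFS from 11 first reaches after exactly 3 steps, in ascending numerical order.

10, 13, 15

Level 0: 11
Level 1: 4, 14, 16
Level 2: 1, 2, 3, 5, 6, 8, 9, 12
Level 3: 10, 13, 15
Level 4: 7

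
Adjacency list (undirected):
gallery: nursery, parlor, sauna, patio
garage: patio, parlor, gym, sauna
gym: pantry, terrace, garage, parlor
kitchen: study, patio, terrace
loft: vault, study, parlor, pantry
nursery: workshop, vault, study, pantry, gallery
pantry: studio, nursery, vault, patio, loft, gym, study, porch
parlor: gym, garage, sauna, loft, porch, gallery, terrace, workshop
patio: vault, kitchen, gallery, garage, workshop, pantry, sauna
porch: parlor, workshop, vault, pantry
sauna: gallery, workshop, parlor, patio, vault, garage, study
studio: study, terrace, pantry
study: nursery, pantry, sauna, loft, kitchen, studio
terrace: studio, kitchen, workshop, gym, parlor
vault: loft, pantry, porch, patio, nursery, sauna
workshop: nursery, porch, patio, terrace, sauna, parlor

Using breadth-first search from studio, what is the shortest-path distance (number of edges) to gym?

Level 0: studio
Level 1: pantry, study, terrace
Level 2: gym, kitchen, loft, nursery, parlor, patio, porch, sauna, vault, workshop
Level 3: gallery, garage
gym first appears at level 2.

2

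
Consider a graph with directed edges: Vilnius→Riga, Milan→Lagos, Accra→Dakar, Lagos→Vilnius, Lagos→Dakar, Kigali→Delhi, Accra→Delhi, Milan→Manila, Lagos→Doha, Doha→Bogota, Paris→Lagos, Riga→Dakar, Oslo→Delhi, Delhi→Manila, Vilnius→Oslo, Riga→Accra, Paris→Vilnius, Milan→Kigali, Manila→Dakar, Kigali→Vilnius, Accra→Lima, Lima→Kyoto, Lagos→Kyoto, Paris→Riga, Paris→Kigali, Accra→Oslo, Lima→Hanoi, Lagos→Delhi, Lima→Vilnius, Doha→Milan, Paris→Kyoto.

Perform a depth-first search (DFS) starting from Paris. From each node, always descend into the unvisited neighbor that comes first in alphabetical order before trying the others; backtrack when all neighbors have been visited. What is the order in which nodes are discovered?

Paris, Kigali, Delhi, Manila, Dakar, Vilnius, Oslo, Riga, Accra, Lima, Hanoi, Kyoto, Lagos, Doha, Bogota, Milan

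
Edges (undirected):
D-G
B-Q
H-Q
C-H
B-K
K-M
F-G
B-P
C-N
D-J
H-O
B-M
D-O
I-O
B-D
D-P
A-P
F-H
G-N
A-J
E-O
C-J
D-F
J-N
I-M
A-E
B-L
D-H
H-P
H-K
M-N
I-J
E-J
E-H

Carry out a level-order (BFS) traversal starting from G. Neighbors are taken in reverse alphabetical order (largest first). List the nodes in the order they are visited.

G → N → F → D → M → J → C → H → P → O → B → K → I → E → A → Q → L

Visit G; enqueue N, F, D → queue [N, F, D]
Visit N; enqueue M, J, C → queue [F, D, M, J, C]
Visit F; enqueue H → queue [D, M, J, C, H]
Visit D; enqueue P, O, B → queue [M, J, C, H, P, O, B]
Visit M; enqueue K, I → queue [J, C, H, P, O, B, K, I]
Visit J; enqueue E, A → queue [C, H, P, O, B, K, I, E, A]
Visit C → queue [H, P, O, B, K, I, E, A]
Visit H; enqueue Q → queue [P, O, B, K, I, E, A, Q]
Visit P → queue [O, B, K, I, E, A, Q]
Visit O → queue [B, K, I, E, A, Q]
Visit B; enqueue L → queue [K, I, E, A, Q, L]
Visit K → queue [I, E, A, Q, L]
Visit I → queue [E, A, Q, L]
Visit E → queue [A, Q, L]
Visit A → queue [Q, L]
Visit Q → queue [L]
Visit L → queue []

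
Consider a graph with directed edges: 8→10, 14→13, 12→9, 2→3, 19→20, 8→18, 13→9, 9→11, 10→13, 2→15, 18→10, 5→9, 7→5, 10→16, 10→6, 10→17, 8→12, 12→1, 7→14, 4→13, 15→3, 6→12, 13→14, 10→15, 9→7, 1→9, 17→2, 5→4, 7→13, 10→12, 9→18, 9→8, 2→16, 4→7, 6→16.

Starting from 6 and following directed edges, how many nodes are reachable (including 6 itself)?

18

BFS from 6 visits: 6, 12, 16, 1, 9, 7, 8, 11, 18, 5, 13, 14, 10, 4, 15, 17, 3, 2
Reachable nodes: 18 of 20 total.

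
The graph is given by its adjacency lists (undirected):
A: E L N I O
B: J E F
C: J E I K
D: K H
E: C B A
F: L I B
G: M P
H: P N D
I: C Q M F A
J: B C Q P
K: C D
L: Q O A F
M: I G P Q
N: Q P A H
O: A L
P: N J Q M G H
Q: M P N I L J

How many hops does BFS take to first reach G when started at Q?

2

Level 0: Q
Level 1: I, J, L, M, N, P
Level 2: A, B, C, F, G, H, O
Level 3: D, E, K
G first appears at level 2.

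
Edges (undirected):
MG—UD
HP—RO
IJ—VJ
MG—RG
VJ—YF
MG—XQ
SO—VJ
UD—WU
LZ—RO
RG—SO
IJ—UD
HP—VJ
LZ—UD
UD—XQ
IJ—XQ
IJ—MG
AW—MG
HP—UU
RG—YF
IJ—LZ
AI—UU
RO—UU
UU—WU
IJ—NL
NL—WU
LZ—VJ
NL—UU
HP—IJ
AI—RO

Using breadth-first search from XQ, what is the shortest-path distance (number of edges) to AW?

Level 0: XQ
Level 1: IJ, MG, UD
Level 2: AW, HP, LZ, NL, RG, VJ, WU
Level 3: RO, SO, UU, YF
Level 4: AI
AW first appears at level 2.

2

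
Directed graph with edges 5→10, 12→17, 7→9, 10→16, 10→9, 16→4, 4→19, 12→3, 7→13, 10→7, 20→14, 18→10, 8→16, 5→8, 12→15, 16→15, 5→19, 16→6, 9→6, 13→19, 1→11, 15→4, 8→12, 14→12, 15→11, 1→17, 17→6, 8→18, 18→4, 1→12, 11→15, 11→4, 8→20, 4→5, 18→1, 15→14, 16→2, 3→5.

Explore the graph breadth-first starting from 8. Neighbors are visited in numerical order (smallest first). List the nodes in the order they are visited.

8 -> 12 -> 16 -> 18 -> 20 -> 3 -> 15 -> 17 -> 2 -> 4 -> 6 -> 1 -> 10 -> 14 -> 5 -> 11 -> 19 -> 7 -> 9 -> 13

Visit 8; enqueue 12, 16, 18, 20 → queue [12, 16, 18, 20]
Visit 12; enqueue 3, 15, 17 → queue [16, 18, 20, 3, 15, 17]
Visit 16; enqueue 2, 4, 6 → queue [18, 20, 3, 15, 17, 2, 4, 6]
Visit 18; enqueue 1, 10 → queue [20, 3, 15, 17, 2, 4, 6, 1, 10]
Visit 20; enqueue 14 → queue [3, 15, 17, 2, 4, 6, 1, 10, 14]
Visit 3; enqueue 5 → queue [15, 17, 2, 4, 6, 1, 10, 14, 5]
Visit 15; enqueue 11 → queue [17, 2, 4, 6, 1, 10, 14, 5, 11]
Visit 17 → queue [2, 4, 6, 1, 10, 14, 5, 11]
Visit 2 → queue [4, 6, 1, 10, 14, 5, 11]
Visit 4; enqueue 19 → queue [6, 1, 10, 14, 5, 11, 19]
Visit 6 → queue [1, 10, 14, 5, 11, 19]
Visit 1 → queue [10, 14, 5, 11, 19]
Visit 10; enqueue 7, 9 → queue [14, 5, 11, 19, 7, 9]
Visit 14 → queue [5, 11, 19, 7, 9]
Visit 5 → queue [11, 19, 7, 9]
Visit 11 → queue [19, 7, 9]
Visit 19 → queue [7, 9]
Visit 7; enqueue 13 → queue [9, 13]
Visit 9 → queue [13]
Visit 13 → queue []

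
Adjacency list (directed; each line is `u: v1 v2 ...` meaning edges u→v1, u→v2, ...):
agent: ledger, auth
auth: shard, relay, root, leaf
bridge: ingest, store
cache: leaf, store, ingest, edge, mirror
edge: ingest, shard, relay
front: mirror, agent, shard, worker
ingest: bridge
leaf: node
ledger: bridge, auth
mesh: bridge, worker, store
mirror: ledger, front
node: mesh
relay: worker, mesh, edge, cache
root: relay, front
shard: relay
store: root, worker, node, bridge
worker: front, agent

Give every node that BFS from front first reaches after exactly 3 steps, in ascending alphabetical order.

bridge, cache, edge, leaf, mesh, root

Level 0: front
Level 1: agent, mirror, shard, worker
Level 2: auth, ledger, relay
Level 3: bridge, cache, edge, leaf, mesh, root
Level 4: ingest, node, store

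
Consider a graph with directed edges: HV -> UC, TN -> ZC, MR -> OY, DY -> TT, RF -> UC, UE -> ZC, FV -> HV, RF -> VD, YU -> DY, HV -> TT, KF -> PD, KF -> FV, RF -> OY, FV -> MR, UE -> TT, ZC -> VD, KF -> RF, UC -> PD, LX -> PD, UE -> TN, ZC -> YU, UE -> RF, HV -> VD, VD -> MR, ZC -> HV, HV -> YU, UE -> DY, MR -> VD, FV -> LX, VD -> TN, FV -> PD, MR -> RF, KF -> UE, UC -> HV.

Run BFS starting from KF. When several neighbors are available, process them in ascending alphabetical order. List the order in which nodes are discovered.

KF → FV → PD → RF → UE → HV → LX → MR → OY → UC → VD → DY → TN → TT → ZC → YU

Visit KF; enqueue FV, PD, RF, UE → queue [FV, PD, RF, UE]
Visit FV; enqueue HV, LX, MR → queue [PD, RF, UE, HV, LX, MR]
Visit PD → queue [RF, UE, HV, LX, MR]
Visit RF; enqueue OY, UC, VD → queue [UE, HV, LX, MR, OY, UC, VD]
Visit UE; enqueue DY, TN, TT, ZC → queue [HV, LX, MR, OY, UC, VD, DY, TN, TT, ZC]
Visit HV; enqueue YU → queue [LX, MR, OY, UC, VD, DY, TN, TT, ZC, YU]
Visit LX → queue [MR, OY, UC, VD, DY, TN, TT, ZC, YU]
Visit MR → queue [OY, UC, VD, DY, TN, TT, ZC, YU]
Visit OY → queue [UC, VD, DY, TN, TT, ZC, YU]
Visit UC → queue [VD, DY, TN, TT, ZC, YU]
Visit VD → queue [DY, TN, TT, ZC, YU]
Visit DY → queue [TN, TT, ZC, YU]
Visit TN → queue [TT, ZC, YU]
Visit TT → queue [ZC, YU]
Visit ZC → queue [YU]
Visit YU → queue []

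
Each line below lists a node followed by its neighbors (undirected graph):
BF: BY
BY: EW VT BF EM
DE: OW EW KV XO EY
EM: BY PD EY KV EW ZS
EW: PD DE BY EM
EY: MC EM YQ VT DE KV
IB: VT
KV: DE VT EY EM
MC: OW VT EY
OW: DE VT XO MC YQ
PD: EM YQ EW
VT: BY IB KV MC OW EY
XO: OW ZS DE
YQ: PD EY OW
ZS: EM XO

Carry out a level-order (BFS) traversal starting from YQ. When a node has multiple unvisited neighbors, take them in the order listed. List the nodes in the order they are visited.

Visit YQ; enqueue PD, EY, OW → queue [PD, EY, OW]
Visit PD; enqueue EM, EW → queue [EY, OW, EM, EW]
Visit EY; enqueue MC, VT, DE, KV → queue [OW, EM, EW, MC, VT, DE, KV]
Visit OW; enqueue XO → queue [EM, EW, MC, VT, DE, KV, XO]
Visit EM; enqueue BY, ZS → queue [EW, MC, VT, DE, KV, XO, BY, ZS]
Visit EW → queue [MC, VT, DE, KV, XO, BY, ZS]
Visit MC → queue [VT, DE, KV, XO, BY, ZS]
Visit VT; enqueue IB → queue [DE, KV, XO, BY, ZS, IB]
Visit DE → queue [KV, XO, BY, ZS, IB]
Visit KV → queue [XO, BY, ZS, IB]
Visit XO → queue [BY, ZS, IB]
Visit BY; enqueue BF → queue [ZS, IB, BF]
Visit ZS → queue [IB, BF]
Visit IB → queue [BF]
Visit BF → queue []

YQ -> PD -> EY -> OW -> EM -> EW -> MC -> VT -> DE -> KV -> XO -> BY -> ZS -> IB -> BF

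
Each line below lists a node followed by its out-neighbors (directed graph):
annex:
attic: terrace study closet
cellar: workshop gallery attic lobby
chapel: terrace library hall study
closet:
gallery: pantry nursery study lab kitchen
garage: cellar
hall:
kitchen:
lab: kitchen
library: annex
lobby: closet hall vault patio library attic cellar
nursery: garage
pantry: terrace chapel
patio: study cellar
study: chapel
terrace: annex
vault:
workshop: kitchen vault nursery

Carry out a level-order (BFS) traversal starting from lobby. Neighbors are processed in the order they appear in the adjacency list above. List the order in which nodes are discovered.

lobby closet hall vault patio library attic cellar study annex terrace workshop gallery chapel kitchen nursery pantry lab garage

Visit lobby; enqueue closet, hall, vault, patio, library, attic, cellar → queue [closet, hall, vault, patio, library, attic, cellar]
Visit closet → queue [hall, vault, patio, library, attic, cellar]
Visit hall → queue [vault, patio, library, attic, cellar]
Visit vault → queue [patio, library, attic, cellar]
Visit patio; enqueue study → queue [library, attic, cellar, study]
Visit library; enqueue annex → queue [attic, cellar, study, annex]
Visit attic; enqueue terrace → queue [cellar, study, annex, terrace]
Visit cellar; enqueue workshop, gallery → queue [study, annex, terrace, workshop, gallery]
Visit study; enqueue chapel → queue [annex, terrace, workshop, gallery, chapel]
Visit annex → queue [terrace, workshop, gallery, chapel]
Visit terrace → queue [workshop, gallery, chapel]
Visit workshop; enqueue kitchen, nursery → queue [gallery, chapel, kitchen, nursery]
Visit gallery; enqueue pantry, lab → queue [chapel, kitchen, nursery, pantry, lab]
Visit chapel → queue [kitchen, nursery, pantry, lab]
Visit kitchen → queue [nursery, pantry, lab]
Visit nursery; enqueue garage → queue [pantry, lab, garage]
Visit pantry → queue [lab, garage]
Visit lab → queue [garage]
Visit garage → queue []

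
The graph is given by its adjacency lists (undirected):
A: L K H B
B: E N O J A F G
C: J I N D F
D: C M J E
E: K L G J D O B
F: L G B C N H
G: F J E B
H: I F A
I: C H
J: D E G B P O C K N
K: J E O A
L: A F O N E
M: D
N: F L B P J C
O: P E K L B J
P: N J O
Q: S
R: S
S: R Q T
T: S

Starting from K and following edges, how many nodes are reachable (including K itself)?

16

BFS from K visits: K, J, E, O, A, D, G, B, P, C, N, L, H, M, F, I
Reachable nodes: 16 of 20 total.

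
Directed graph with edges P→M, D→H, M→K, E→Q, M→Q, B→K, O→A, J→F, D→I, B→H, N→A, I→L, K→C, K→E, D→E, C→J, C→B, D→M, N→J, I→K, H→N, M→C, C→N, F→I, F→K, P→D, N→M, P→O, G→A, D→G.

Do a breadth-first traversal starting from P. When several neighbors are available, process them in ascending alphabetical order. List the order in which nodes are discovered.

Visit P; enqueue D, M, O → queue [D, M, O]
Visit D; enqueue E, G, H, I → queue [M, O, E, G, H, I]
Visit M; enqueue C, K, Q → queue [O, E, G, H, I, C, K, Q]
Visit O; enqueue A → queue [E, G, H, I, C, K, Q, A]
Visit E → queue [G, H, I, C, K, Q, A]
Visit G → queue [H, I, C, K, Q, A]
Visit H; enqueue N → queue [I, C, K, Q, A, N]
Visit I; enqueue L → queue [C, K, Q, A, N, L]
Visit C; enqueue B, J → queue [K, Q, A, N, L, B, J]
Visit K → queue [Q, A, N, L, B, J]
Visit Q → queue [A, N, L, B, J]
Visit A → queue [N, L, B, J]
Visit N → queue [L, B, J]
Visit L → queue [B, J]
Visit B → queue [J]
Visit J; enqueue F → queue [F]
Visit F → queue []

P → D → M → O → E → G → H → I → C → K → Q → A → N → L → B → J → F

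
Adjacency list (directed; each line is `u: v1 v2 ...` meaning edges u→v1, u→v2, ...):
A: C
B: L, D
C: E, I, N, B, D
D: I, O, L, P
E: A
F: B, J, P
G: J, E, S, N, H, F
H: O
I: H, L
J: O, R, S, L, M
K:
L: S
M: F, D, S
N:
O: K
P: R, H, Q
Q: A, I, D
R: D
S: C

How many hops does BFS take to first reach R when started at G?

Level 0: G
Level 1: E, F, H, J, N, S
Level 2: A, B, C, L, M, O, P, R
Level 3: D, I, K, Q
R first appears at level 2.

2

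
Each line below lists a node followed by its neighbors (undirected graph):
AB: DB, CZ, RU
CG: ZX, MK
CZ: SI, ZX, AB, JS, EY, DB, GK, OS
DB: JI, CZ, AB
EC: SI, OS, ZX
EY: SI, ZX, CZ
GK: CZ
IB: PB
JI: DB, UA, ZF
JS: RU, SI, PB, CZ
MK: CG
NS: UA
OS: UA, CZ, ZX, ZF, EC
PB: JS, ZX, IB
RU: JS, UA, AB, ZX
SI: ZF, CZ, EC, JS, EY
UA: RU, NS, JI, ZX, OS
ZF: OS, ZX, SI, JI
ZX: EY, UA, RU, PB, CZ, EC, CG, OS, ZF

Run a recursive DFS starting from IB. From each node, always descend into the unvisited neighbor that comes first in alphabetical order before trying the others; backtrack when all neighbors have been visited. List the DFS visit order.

IB → PB → JS → CZ → AB → DB → JI → UA → NS → OS → EC → SI → EY → ZX → CG → MK → RU → ZF → GK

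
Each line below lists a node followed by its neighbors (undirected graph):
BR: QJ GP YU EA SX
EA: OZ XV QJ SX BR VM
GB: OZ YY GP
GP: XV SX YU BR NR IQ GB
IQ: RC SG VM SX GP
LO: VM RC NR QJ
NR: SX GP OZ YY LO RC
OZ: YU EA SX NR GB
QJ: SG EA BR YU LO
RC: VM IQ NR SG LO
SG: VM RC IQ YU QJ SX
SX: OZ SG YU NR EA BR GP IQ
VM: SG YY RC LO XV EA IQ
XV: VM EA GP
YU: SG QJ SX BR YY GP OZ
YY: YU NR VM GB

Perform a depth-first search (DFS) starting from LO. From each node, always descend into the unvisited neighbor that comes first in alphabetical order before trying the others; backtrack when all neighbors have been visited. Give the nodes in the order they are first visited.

Visit LO
LO → NR
NR → GP
GP → BR
BR → EA
EA → OZ
OZ → GB
GB → YY
YY → VM
VM → IQ
IQ → RC
RC → SG
SG → QJ
QJ → YU
YU → SX
VM → XV

LO -> NR -> GP -> BR -> EA -> OZ -> GB -> YY -> VM -> IQ -> RC -> SG -> QJ -> YU -> SX -> XV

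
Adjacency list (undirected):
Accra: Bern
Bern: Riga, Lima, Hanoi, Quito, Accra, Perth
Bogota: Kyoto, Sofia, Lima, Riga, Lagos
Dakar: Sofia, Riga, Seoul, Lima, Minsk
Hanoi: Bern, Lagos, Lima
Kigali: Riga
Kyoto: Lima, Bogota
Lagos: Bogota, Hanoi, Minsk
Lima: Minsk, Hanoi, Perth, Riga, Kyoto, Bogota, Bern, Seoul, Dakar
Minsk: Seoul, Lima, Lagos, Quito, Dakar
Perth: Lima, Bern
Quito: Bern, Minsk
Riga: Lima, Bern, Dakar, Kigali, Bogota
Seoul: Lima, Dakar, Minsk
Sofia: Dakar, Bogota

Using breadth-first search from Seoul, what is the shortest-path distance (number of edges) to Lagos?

2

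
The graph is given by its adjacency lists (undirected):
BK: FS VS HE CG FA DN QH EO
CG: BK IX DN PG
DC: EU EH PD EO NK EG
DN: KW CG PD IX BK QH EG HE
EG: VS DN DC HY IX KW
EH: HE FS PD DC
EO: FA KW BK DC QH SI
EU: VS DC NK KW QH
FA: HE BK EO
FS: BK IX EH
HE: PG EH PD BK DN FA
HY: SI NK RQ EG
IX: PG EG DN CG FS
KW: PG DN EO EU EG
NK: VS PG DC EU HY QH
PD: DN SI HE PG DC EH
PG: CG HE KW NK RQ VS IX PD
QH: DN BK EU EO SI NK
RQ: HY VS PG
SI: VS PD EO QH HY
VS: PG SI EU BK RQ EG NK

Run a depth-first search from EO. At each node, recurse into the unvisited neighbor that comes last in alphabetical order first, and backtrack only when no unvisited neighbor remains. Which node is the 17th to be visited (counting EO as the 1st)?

EH

Visit EO
EO → SI
SI → VS
VS → RQ
RQ → PG
PG → PD
PD → HE
HE → FA
FA → BK
BK → QH
QH → NK
NK → HY
HY → EG
EG → KW
KW → EU
EU → DC
DC → EH
EH → FS
FS → IX
IX → DN
DN → CG

Visit order: EO, SI, VS, RQ, PG, PD, HE, FA, BK, QH, NK, HY, EG, KW, EU, DC, EH, FS, IX, DN, CG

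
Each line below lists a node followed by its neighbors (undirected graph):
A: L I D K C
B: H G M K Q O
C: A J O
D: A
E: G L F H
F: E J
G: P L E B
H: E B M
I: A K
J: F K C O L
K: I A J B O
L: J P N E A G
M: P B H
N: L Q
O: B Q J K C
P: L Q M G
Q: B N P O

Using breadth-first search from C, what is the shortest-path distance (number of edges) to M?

Level 0: C
Level 1: A, J, O
Level 2: B, D, F, I, K, L, Q
Level 3: E, G, H, M, N, P
M first appears at level 3.

3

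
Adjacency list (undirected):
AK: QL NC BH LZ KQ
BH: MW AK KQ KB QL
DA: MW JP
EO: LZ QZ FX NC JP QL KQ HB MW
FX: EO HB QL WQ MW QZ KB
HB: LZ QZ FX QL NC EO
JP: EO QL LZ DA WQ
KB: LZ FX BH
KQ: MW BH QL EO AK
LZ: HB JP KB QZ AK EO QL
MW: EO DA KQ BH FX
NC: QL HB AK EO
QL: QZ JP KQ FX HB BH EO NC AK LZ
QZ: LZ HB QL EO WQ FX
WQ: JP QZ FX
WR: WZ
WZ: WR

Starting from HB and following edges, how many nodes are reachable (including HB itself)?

15

BFS from HB visits: HB, QZ, QL, NC, LZ, FX, EO, WQ, KQ, JP, BH, AK, KB, MW, DA
Reachable nodes: 15 of 17 total.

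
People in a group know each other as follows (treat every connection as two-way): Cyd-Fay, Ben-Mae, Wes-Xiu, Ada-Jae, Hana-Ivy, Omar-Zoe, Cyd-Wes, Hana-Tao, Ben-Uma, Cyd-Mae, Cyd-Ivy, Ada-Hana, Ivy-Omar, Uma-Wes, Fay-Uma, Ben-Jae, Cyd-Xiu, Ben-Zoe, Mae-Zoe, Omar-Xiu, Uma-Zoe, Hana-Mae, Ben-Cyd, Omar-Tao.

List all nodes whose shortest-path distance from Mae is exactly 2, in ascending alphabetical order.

Level 0: Mae
Level 1: Ben, Cyd, Hana, Zoe
Level 2: Ada, Fay, Ivy, Jae, Omar, Tao, Uma, Wes, Xiu

Ada, Fay, Ivy, Jae, Omar, Tao, Uma, Wes, Xiu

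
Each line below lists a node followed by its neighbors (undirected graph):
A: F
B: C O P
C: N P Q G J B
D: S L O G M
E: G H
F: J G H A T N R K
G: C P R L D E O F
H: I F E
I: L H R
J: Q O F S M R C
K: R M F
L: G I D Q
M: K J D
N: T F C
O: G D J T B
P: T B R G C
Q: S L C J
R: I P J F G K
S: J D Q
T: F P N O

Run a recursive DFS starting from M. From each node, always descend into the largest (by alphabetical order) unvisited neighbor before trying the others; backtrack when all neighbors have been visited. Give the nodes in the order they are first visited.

Visit M
M → K
K → R
R → P
P → T
T → O
O → J
J → S
S → Q
Q → L
L → I
I → H
H → F
F → N
N → C
C → G
G → E
G → D
C → B
F → A

M -> K -> R -> P -> T -> O -> J -> S -> Q -> L -> I -> H -> F -> N -> C -> G -> E -> D -> B -> A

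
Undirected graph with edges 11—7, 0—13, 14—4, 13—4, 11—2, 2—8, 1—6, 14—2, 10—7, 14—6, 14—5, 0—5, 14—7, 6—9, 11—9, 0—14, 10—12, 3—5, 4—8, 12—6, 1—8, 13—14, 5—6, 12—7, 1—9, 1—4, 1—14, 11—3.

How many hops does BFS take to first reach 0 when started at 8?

Level 0: 8
Level 1: 1, 2, 4
Level 2: 6, 9, 11, 13, 14
Level 3: 0, 3, 5, 7, 12
Level 4: 10
0 first appears at level 3.

3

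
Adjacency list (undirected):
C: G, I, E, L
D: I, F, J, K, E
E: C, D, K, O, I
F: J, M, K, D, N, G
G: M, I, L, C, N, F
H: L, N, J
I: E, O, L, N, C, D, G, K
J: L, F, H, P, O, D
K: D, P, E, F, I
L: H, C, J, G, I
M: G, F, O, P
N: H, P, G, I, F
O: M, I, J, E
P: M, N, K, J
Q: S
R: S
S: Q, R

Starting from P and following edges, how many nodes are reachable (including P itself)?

BFS from P visits: P, J, K, M, N, D, F, H, L, O, E, I, G, C
Reachable nodes: 14 of 17 total.

14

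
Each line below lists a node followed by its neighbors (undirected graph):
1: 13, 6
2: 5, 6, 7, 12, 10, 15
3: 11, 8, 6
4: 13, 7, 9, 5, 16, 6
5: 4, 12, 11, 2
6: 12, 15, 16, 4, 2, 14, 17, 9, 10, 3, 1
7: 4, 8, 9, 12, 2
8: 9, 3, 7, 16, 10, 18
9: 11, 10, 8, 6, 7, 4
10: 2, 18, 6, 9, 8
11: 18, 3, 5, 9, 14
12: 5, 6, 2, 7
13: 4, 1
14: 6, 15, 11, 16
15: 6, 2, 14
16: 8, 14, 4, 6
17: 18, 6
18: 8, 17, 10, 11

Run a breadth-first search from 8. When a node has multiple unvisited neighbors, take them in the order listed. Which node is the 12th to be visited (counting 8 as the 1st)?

Visit 8; enqueue 9, 3, 7, 16, 10, 18 → queue [9, 3, 7, 16, 10, 18]
Visit 9; enqueue 11, 6, 4 → queue [3, 7, 16, 10, 18, 11, 6, 4]
Visit 3 → queue [7, 16, 10, 18, 11, 6, 4]
Visit 7; enqueue 12, 2 → queue [16, 10, 18, 11, 6, 4, 12, 2]
Visit 16; enqueue 14 → queue [10, 18, 11, 6, 4, 12, 2, 14]
Visit 10 → queue [18, 11, 6, 4, 12, 2, 14]
Visit 18; enqueue 17 → queue [11, 6, 4, 12, 2, 14, 17]
Visit 11; enqueue 5 → queue [6, 4, 12, 2, 14, 17, 5]
Visit 6; enqueue 15, 1 → queue [4, 12, 2, 14, 17, 5, 15, 1]
Visit 4; enqueue 13 → queue [12, 2, 14, 17, 5, 15, 1, 13]
Visit 12 → queue [2, 14, 17, 5, 15, 1, 13]
Visit 2 → queue [14, 17, 5, 15, 1, 13]
Visit 14 → queue [17, 5, 15, 1, 13]
Visit 17 → queue [5, 15, 1, 13]
Visit 5 → queue [15, 1, 13]
Visit 15 → queue [1, 13]
Visit 1 → queue [13]
Visit 13 → queue []

Visit order: 8, 9, 3, 7, 16, 10, 18, 11, 6, 4, 12, 2, 14, 17, 5, 15, 1, 13

2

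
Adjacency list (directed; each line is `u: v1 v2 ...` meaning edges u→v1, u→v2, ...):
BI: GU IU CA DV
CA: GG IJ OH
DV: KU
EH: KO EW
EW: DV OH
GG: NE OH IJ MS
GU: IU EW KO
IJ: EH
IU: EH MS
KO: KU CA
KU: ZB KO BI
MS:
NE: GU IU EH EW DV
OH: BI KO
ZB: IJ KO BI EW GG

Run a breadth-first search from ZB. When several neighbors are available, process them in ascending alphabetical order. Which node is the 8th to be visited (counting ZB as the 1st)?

DV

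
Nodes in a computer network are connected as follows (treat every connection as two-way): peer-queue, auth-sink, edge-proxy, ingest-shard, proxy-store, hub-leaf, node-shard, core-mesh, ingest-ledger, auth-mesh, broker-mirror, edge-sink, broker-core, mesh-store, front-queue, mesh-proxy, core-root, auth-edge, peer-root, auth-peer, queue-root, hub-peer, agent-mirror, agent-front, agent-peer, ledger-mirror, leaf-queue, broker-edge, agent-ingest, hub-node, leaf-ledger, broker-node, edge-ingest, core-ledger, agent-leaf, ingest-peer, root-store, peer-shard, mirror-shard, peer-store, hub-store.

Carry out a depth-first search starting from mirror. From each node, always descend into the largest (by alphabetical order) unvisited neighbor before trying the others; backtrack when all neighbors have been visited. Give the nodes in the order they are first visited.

Visit mirror
mirror → shard
shard → peer
peer → store
store → root
root → queue
queue → leaf
leaf → ledger
ledger → ingest
ingest → edge
edge → sink
sink → auth
auth → mesh
mesh → proxy
mesh → core
core → broker
broker → node
node → hub
ingest → agent
agent → front

mirror → shard → peer → store → root → queue → leaf → ledger → ingest → edge → sink → auth → mesh → proxy → core → broker → node → hub → agent → front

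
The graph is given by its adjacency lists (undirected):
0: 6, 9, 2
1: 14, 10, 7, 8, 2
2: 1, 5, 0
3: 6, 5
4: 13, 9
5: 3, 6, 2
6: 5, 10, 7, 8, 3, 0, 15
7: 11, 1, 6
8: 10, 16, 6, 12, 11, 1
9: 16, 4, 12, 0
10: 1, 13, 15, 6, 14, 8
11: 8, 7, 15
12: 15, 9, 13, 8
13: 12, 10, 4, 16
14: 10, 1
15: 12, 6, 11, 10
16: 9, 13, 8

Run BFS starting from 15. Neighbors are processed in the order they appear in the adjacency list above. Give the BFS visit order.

Visit 15; enqueue 12, 6, 11, 10 → queue [12, 6, 11, 10]
Visit 12; enqueue 9, 13, 8 → queue [6, 11, 10, 9, 13, 8]
Visit 6; enqueue 5, 7, 3, 0 → queue [11, 10, 9, 13, 8, 5, 7, 3, 0]
Visit 11 → queue [10, 9, 13, 8, 5, 7, 3, 0]
Visit 10; enqueue 1, 14 → queue [9, 13, 8, 5, 7, 3, 0, 1, 14]
Visit 9; enqueue 16, 4 → queue [13, 8, 5, 7, 3, 0, 1, 14, 16, 4]
Visit 13 → queue [8, 5, 7, 3, 0, 1, 14, 16, 4]
Visit 8 → queue [5, 7, 3, 0, 1, 14, 16, 4]
Visit 5; enqueue 2 → queue [7, 3, 0, 1, 14, 16, 4, 2]
Visit 7 → queue [3, 0, 1, 14, 16, 4, 2]
Visit 3 → queue [0, 1, 14, 16, 4, 2]
Visit 0 → queue [1, 14, 16, 4, 2]
Visit 1 → queue [14, 16, 4, 2]
Visit 14 → queue [16, 4, 2]
Visit 16 → queue [4, 2]
Visit 4 → queue [2]
Visit 2 → queue []

15, 12, 6, 11, 10, 9, 13, 8, 5, 7, 3, 0, 1, 14, 16, 4, 2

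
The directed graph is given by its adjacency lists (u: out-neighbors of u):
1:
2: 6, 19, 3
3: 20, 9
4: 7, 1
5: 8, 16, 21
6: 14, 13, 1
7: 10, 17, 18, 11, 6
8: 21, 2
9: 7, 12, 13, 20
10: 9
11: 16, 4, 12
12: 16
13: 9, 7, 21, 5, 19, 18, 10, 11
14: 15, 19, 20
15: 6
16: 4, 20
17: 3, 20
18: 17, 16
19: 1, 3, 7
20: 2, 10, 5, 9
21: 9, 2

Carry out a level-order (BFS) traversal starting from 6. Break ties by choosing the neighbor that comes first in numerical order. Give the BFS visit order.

Visit 6; enqueue 1, 13, 14 → queue [1, 13, 14]
Visit 1 → queue [13, 14]
Visit 13; enqueue 5, 7, 9, 10, 11, 18, 19, 21 → queue [14, 5, 7, 9, 10, 11, 18, 19, 21]
Visit 14; enqueue 15, 20 → queue [5, 7, 9, 10, 11, 18, 19, 21, 15, 20]
Visit 5; enqueue 8, 16 → queue [7, 9, 10, 11, 18, 19, 21, 15, 20, 8, 16]
Visit 7; enqueue 17 → queue [9, 10, 11, 18, 19, 21, 15, 20, 8, 16, 17]
Visit 9; enqueue 12 → queue [10, 11, 18, 19, 21, 15, 20, 8, 16, 17, 12]
Visit 10 → queue [11, 18, 19, 21, 15, 20, 8, 16, 17, 12]
Visit 11; enqueue 4 → queue [18, 19, 21, 15, 20, 8, 16, 17, 12, 4]
Visit 18 → queue [19, 21, 15, 20, 8, 16, 17, 12, 4]
Visit 19; enqueue 3 → queue [21, 15, 20, 8, 16, 17, 12, 4, 3]
Visit 21; enqueue 2 → queue [15, 20, 8, 16, 17, 12, 4, 3, 2]
Visit 15 → queue [20, 8, 16, 17, 12, 4, 3, 2]
Visit 20 → queue [8, 16, 17, 12, 4, 3, 2]
Visit 8 → queue [16, 17, 12, 4, 3, 2]
Visit 16 → queue [17, 12, 4, 3, 2]
Visit 17 → queue [12, 4, 3, 2]
Visit 12 → queue [4, 3, 2]
Visit 4 → queue [3, 2]
Visit 3 → queue [2]
Visit 2 → queue []

6 -> 1 -> 13 -> 14 -> 5 -> 7 -> 9 -> 10 -> 11 -> 18 -> 19 -> 21 -> 15 -> 20 -> 8 -> 16 -> 17 -> 12 -> 4 -> 3 -> 2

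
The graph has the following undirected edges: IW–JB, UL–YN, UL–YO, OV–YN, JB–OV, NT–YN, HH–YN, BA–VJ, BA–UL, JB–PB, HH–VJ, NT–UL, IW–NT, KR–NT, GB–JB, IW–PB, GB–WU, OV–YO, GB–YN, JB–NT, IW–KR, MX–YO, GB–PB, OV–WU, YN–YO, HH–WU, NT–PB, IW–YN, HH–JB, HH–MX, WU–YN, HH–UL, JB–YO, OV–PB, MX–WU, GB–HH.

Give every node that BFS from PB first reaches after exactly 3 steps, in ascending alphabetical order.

Level 0: PB
Level 1: GB, IW, JB, NT, OV
Level 2: HH, KR, UL, WU, YN, YO
Level 3: BA, MX, VJ

BA, MX, VJ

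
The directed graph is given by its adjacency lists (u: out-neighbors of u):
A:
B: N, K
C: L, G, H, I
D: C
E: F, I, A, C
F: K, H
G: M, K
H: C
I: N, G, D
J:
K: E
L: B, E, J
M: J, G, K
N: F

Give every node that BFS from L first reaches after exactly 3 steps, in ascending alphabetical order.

Level 0: L
Level 1: B, E, J
Level 2: A, C, F, I, K, N
Level 3: D, G, H
Level 4: M

D, G, H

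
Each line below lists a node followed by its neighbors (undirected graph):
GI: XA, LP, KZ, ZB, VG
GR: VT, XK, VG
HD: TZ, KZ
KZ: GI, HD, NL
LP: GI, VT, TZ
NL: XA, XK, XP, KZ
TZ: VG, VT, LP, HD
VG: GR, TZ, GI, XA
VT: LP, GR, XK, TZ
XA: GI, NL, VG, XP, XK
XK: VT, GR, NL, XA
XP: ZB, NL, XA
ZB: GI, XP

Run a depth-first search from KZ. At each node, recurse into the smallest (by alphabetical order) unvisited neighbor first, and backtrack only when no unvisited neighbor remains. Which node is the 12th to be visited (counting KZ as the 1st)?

XP

Visit KZ
KZ → GI
GI → LP
LP → TZ
TZ → HD
TZ → VG
VG → GR
GR → VT
VT → XK
XK → NL
NL → XA
XA → XP
XP → ZB

Visit order: KZ, GI, LP, TZ, HD, VG, GR, VT, XK, NL, XA, XP, ZB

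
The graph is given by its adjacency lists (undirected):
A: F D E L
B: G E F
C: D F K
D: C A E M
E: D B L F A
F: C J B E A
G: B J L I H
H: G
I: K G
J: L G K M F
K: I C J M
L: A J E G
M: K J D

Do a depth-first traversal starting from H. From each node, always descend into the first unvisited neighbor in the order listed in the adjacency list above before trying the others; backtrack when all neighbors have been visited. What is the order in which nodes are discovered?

H -> G -> B -> E -> D -> C -> F -> J -> L -> A -> K -> I -> M

Visit H
H → G
G → B
B → E
E → D
D → C
C → F
F → J
J → L
L → A
J → K
K → I
K → M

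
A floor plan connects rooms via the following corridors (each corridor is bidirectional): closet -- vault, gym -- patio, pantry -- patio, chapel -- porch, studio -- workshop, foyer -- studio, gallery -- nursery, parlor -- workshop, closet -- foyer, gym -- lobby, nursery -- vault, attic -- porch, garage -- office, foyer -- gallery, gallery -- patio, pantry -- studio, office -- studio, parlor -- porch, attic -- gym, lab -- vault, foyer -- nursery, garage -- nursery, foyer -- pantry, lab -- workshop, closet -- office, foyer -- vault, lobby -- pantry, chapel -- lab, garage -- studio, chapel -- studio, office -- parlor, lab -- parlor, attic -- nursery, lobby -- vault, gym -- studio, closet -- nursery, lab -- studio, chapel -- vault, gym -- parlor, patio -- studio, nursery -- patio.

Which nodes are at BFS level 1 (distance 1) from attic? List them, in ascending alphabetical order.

gym, nursery, porch

Level 0: attic
Level 1: gym, nursery, porch
Level 2: chapel, closet, foyer, gallery, garage, lobby, parlor, patio, studio, vault
Level 3: lab, office, pantry, workshop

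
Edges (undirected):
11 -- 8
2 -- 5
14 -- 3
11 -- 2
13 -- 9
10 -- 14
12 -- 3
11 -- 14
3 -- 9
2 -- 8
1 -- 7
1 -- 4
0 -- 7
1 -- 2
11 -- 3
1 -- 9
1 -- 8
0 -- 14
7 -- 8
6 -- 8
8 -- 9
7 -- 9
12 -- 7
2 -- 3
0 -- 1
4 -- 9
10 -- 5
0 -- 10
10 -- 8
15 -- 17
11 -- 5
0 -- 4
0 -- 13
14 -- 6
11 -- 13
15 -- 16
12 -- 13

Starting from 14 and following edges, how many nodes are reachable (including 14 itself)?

BFS from 14 visits: 14, 11, 10, 6, 3, 0, 13, 8, 5, 2, 12, 9, 7, 4, 1
Reachable nodes: 15 of 18 total.

15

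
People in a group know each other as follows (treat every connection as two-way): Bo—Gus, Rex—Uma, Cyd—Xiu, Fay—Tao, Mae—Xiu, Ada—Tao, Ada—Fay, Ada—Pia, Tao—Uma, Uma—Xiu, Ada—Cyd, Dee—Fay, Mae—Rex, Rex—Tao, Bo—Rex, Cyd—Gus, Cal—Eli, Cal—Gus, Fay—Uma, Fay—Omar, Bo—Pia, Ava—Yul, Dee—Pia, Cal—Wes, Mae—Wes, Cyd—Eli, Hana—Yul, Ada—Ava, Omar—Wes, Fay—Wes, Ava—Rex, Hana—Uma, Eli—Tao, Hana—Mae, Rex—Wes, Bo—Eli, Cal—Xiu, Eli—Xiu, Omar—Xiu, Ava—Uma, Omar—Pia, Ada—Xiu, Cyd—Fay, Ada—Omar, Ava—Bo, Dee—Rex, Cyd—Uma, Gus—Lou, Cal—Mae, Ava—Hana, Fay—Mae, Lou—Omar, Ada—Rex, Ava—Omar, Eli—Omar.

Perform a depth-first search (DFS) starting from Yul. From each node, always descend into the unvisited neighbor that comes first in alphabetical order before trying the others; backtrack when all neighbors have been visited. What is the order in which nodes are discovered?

Visit Yul
Yul → Ava
Ava → Ada
Ada → Cyd
Cyd → Eli
Eli → Bo
Bo → Gus
Gus → Cal
Cal → Mae
Mae → Fay
Fay → Dee
Dee → Pia
Pia → Omar
Omar → Lou
Omar → Wes
Wes → Rex
Rex → Tao
Tao → Uma
Uma → Hana
Uma → Xiu

Yul -> Ava -> Ada -> Cyd -> Eli -> Bo -> Gus -> Cal -> Mae -> Fay -> Dee -> Pia -> Omar -> Lou -> Wes -> Rex -> Tao -> Uma -> Hana -> Xiu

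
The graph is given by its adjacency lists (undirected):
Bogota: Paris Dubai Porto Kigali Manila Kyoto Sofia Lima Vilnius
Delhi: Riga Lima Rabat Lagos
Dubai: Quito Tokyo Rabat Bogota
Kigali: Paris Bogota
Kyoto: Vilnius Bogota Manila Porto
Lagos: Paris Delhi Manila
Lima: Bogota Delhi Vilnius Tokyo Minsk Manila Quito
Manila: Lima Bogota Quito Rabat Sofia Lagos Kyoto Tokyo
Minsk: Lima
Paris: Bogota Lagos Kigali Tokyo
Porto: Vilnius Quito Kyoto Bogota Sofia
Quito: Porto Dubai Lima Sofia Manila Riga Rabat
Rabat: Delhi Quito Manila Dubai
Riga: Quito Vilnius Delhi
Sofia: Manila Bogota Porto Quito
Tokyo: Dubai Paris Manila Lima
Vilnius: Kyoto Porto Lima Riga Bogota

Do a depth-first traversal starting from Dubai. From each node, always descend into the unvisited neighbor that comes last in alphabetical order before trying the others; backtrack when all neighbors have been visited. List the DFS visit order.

Dubai -> Tokyo -> Paris -> Lagos -> Manila -> Sofia -> Quito -> Riga -> Vilnius -> Porto -> Kyoto -> Bogota -> Lima -> Minsk -> Delhi -> Rabat -> Kigali

Visit Dubai
Dubai → Tokyo
Tokyo → Paris
Paris → Lagos
Lagos → Manila
Manila → Sofia
Sofia → Quito
Quito → Riga
Riga → Vilnius
Vilnius → Porto
Porto → Kyoto
Kyoto → Bogota
Bogota → Lima
Lima → Minsk
Lima → Delhi
Delhi → Rabat
Bogota → Kigali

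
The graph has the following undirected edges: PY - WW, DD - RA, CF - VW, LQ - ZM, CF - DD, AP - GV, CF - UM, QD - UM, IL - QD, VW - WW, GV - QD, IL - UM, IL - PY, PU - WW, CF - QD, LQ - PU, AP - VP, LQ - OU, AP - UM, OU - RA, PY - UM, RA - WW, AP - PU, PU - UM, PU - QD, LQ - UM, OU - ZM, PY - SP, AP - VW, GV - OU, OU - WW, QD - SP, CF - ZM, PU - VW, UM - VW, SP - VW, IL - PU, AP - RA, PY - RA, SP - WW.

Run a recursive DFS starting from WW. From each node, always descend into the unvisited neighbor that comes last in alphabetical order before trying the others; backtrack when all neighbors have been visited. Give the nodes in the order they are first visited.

WW → VW → UM → QD → SP → PY → RA → OU → ZM → LQ → PU → IL → AP → VP → GV → CF → DD

Visit WW
WW → VW
VW → UM
UM → QD
QD → SP
SP → PY
PY → RA
RA → OU
OU → ZM
ZM → LQ
LQ → PU
PU → IL
PU → AP
AP → VP
AP → GV
ZM → CF
CF → DD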